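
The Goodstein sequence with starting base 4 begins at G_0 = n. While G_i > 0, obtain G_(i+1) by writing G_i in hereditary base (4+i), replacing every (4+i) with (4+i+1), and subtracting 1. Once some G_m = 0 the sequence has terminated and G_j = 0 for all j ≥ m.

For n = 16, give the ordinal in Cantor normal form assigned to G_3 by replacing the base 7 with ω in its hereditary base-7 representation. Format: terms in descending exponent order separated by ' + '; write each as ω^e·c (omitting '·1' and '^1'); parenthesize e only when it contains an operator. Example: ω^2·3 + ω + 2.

G_0=16  [base 4] 4^2  →[4↦5]→  5^2 = 25  −1 ⇒ G_1=24
G_1=24  [base 5] 4·5 + 4  →[5↦6]→  4·6 + 4 = 28  −1 ⇒ G_2=27
G_2=27  [base 6] 4·6 + 3  →[6↦7]→  4·7 + 3 = 31  −1 ⇒ G_3=30

ω·4 + 2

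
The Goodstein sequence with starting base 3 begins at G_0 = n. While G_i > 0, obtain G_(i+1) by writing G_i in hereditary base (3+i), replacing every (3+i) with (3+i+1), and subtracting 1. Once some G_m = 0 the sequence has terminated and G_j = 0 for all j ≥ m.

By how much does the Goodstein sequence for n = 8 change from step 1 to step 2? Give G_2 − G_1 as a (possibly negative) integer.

1

G_0=8  [base 3] 2·3 + 2  →[3↦4]→  2·4 + 2 = 10  −1 ⇒ G_1=9
G_1=9  [base 4] 2·4 + 1  →[4↦5]→  2·5 + 1 = 11  −1 ⇒ G_2=10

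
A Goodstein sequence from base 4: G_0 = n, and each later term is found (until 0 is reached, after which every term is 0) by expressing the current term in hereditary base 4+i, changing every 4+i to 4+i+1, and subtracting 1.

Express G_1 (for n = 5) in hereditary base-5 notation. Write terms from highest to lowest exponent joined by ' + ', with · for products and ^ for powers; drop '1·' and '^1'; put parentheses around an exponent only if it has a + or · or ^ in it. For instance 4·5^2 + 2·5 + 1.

i=0: 5 = 4 + 1 (b=4); 4→5: 5 + 1 = 6; 6−1 = 5
i=1: 5 = 5 (b=5); 5→6: 6 = 6; 6−1 = 5

5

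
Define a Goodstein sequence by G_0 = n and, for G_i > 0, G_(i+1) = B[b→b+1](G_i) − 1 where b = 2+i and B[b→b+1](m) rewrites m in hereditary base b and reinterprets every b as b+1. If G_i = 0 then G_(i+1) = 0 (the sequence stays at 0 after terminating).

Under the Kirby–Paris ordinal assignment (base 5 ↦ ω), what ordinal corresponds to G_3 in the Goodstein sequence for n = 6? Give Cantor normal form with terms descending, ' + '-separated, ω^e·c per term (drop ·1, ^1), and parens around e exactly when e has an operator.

6 —HB2→ 2^2 + 2 —bump→ 3^3 + 3 = 30 —(−1)→ 29
29 —HB3→ 3^3 + 2 —bump→ 4^4 + 2 = 258 —(−1)→ 257
257 —HB4→ 4^4 + 1 —bump→ 5^5 + 1 = 3126 —(−1)→ 3125
3125 —HB5→ 5^5 —bump→ 6^6 = 46656 —(−1)→ 46655

ω^ω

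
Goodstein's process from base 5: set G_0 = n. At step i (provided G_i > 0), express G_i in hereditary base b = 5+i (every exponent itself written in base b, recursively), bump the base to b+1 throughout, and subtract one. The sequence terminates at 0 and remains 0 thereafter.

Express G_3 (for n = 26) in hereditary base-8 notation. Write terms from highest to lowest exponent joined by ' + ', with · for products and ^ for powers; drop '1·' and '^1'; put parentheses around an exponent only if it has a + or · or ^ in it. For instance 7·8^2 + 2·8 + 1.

base 5: 26 = 5^2 + 1; at 6: 6^2 + 1 = 37; next = 36
base 6: 36 = 6^2; at 7: 7^2 = 49; next = 48
base 7: 48 = 6·7 + 6; at 8: 6·8 + 6 = 54; next = 53
base 8: 53 = 6·8 + 5; at 9: 6·9 + 5 = 59; next = 58

6·8 + 5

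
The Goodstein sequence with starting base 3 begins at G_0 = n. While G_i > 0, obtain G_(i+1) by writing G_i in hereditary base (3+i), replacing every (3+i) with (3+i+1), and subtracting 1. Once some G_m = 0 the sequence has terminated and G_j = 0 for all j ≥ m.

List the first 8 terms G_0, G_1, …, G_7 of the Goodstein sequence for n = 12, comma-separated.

[0] 12 ≡ 3^2 + 3 (base 3). Lift 4: 20. −1: 19.
[1] 19 ≡ 4^2 + 3 (base 4). Lift 5: 28. −1: 27.
[2] 27 ≡ 5^2 + 2 (base 5). Lift 6: 38. −1: 37.
[3] 37 ≡ 6^2 + 1 (base 6). Lift 7: 50. −1: 49.
[4] 49 ≡ 7^2 (base 7). Lift 8: 64. −1: 63.
[5] 63 ≡ 7·8 + 7 (base 8). Lift 9: 70. −1: 69.
[6] 69 ≡ 7·9 + 6 (base 9). Lift 10: 76. −1: 75.

12, 19, 27, 37, 49, 63, 69, 75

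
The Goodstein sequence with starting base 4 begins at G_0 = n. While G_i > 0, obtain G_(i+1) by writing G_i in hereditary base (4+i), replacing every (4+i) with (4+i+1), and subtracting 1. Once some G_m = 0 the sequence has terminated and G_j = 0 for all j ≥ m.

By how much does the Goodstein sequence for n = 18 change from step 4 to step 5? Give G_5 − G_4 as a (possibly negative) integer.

(0) 18|_4 = 4^2 + 2 ↦ 5^2 + 2|_5 = 27 ⇒ 26
(1) 26|_5 = 5^2 + 1 ↦ 6^2 + 1|_6 = 37 ⇒ 36
(2) 36|_6 = 6^2 ↦ 7^2|_7 = 49 ⇒ 48
(3) 48|_7 = 6·7 + 6 ↦ 6·8 + 6|_8 = 54 ⇒ 53
(4) 53|_8 = 6·8 + 5 ↦ 6·9 + 5|_9 = 59 ⇒ 58

5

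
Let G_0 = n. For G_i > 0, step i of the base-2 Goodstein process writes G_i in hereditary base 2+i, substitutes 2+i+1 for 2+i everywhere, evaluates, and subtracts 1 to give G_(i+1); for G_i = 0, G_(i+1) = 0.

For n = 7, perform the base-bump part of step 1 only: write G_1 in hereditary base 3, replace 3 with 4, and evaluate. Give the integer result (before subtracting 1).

260

i=0: 7 = 2^2 + 2 + 1 (b=2); 2→3: 3^3 + 3 + 1 = 31; 31−1 = 30
i=1: 30 = 3^3 + 3 (b=3); 3→4: 4^4 + 4 = 260; 260−1 = 259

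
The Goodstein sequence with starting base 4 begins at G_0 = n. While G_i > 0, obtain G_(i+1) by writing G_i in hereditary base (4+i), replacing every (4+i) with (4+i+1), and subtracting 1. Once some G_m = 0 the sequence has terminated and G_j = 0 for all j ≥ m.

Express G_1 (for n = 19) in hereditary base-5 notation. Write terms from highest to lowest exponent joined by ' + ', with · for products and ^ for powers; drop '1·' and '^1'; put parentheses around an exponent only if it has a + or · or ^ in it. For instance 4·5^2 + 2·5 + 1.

5^2 + 2

G_0 = 19. HB_4(19) = 4^2 + 3. Bump = 28. G_1 = 27.
G_1 = 27. HB_5(27) = 5^2 + 2. Bump = 38. G_2 = 37.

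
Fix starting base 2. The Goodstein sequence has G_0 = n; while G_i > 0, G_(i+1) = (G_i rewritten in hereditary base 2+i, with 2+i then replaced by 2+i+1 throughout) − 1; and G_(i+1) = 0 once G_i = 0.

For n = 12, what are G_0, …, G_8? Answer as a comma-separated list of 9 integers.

i=0: 12 = 2^(2 + 1) + 2^2 (b=2); 2→3: 3^(3 + 1) + 3^3 = 108; 108−1 = 107
i=1: 107 = 3^(3 + 1) + 2·3^2 + 2·3 + 2 (b=3); 3→4: 4^(4 + 1) + 2·4^2 + 2·4 + 2 = 1066; 1066−1 = 1065
i=2: 1065 = 4^(4 + 1) + 2·4^2 + 2·4 + 1 (b=4); 4→5: 5^(5 + 1) + 2·5^2 + 2·5 + 1 = 15686; 15686−1 = 15685
i=3: 15685 = 5^(5 + 1) + 2·5^2 + 2·5 (b=5); 5→6: 6^(6 + 1) + 2·6^2 + 2·6 = 280020; 280020−1 = 280019
i=4: 280019 = 6^(6 + 1) + 2·6^2 + 6 + 5 (b=6); 6→7: 7^(7 + 1) + 2·7^2 + 7 + 5 = 5764911; 5764911−1 = 5764910
i=5: 5764910 = 7^(7 + 1) + 2·7^2 + 7 + 4 (b=7); 7→8: 8^(8 + 1) + 2·8^2 + 8 + 4 = 134217868; 134217868−1 = 134217867
i=6: 134217867 = 8^(8 + 1) + 2·8^2 + 8 + 3 (b=8); 8→9: 9^(9 + 1) + 2·9^2 + 9 + 3 = 3486784575; 3486784575−1 = 3486784574
i=7: 3486784574 = 9^(9 + 1) + 2·9^2 + 9 + 2 (b=9); 9→10: 10^(10 + 1) + 2·10^2 + 10 + 2 = 100000000212; 100000000212−1 = 100000000211

12, 107, 1065, 15685, 280019, 5764910, 134217867, 3486784574, 100000000211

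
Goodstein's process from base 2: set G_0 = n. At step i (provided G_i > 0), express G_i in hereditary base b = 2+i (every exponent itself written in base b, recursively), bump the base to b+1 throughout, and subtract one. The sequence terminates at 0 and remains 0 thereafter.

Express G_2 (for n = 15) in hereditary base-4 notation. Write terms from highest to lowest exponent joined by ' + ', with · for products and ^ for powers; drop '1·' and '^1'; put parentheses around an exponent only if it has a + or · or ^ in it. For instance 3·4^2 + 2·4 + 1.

(0) 15|_2 = 2^(2 + 1) + 2^2 + 2 + 1 ↦ 3^(3 + 1) + 3^3 + 3 + 1|_3 = 112 ⇒ 111
(1) 111|_3 = 3^(3 + 1) + 3^3 + 3 ↦ 4^(4 + 1) + 4^4 + 4|_4 = 1284 ⇒ 1283
(2) 1283|_4 = 4^(4 + 1) + 4^4 + 3 ↦ 5^(5 + 1) + 5^5 + 3|_5 = 18753 ⇒ 18752

4^(4 + 1) + 4^4 + 3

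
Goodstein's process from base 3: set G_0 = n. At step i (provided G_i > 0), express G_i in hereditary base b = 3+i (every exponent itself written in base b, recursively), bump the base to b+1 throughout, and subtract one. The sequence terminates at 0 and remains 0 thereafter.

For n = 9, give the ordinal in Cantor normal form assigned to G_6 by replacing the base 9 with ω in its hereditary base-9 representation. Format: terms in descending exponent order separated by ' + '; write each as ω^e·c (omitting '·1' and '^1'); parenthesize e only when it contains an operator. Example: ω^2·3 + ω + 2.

G_0 = 9. HB_3(9) = 3^2. Bump = 16. G_1 = 15.
G_1 = 15. HB_4(15) = 3·4 + 3. Bump = 18. G_2 = 17.
G_2 = 17. HB_5(17) = 3·5 + 2. Bump = 20. G_3 = 19.
G_3 = 19. HB_6(19) = 3·6 + 1. Bump = 22. G_4 = 21.
G_4 = 21. HB_7(21) = 3·7. Bump = 24. G_5 = 23.
G_5 = 23. HB_8(23) = 2·8 + 7. Bump = 25. G_6 = 24.
G_6 = 24. HB_9(24) = 2·9 + 6. Bump = 26. G_7 = 25.

ω·2 + 6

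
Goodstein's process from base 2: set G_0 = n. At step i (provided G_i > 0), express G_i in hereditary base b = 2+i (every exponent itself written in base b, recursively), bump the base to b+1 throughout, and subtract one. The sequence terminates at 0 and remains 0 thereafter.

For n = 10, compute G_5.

4215754

G_0 = 10. HB_2(10) = 2^(2 + 1) + 2. Bump = 84. G_1 = 83.
G_1 = 83. HB_3(83) = 3^(3 + 1) + 2. Bump = 1026. G_2 = 1025.
G_2 = 1025. HB_4(1025) = 4^(4 + 1) + 1. Bump = 15626. G_3 = 15625.
G_3 = 15625. HB_5(15625) = 5^(5 + 1). Bump = 279936. G_4 = 279935.
G_4 = 279935. HB_6(279935) = 5·6^6 + 5·6^5 + 5·6^4 + 5·6^3 + 5·6^2 + 5·6 + 5. Bump = 4215755. G_5 = 4215754.
G_5 = 4215754. HB_7(4215754) = 5·7^7 + 5·7^5 + 5·7^4 + 5·7^3 + 5·7^2 + 5·7 + 4. Bump = 84073324. G_6 = 84073323.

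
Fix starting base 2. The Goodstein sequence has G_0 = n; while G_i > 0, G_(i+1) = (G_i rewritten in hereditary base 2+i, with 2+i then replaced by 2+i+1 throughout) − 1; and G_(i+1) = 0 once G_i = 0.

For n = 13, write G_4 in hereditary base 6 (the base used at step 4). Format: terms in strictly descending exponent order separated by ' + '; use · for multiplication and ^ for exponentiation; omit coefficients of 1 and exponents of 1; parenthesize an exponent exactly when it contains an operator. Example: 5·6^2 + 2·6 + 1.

6^(6 + 1) + 3·6^3 + 3·6^2 + 3·6 + 1

[0] 13 ≡ 2^(2 + 1) + 2^2 + 1 (base 2). Lift 3: 109. −1: 108.
[1] 108 ≡ 3^(3 + 1) + 3^3 (base 3). Lift 4: 1280. −1: 1279.
[2] 1279 ≡ 4^(4 + 1) + 3·4^3 + 3·4^2 + 3·4 + 3 (base 4). Lift 5: 16093. −1: 16092.
[3] 16092 ≡ 5^(5 + 1) + 3·5^3 + 3·5^2 + 3·5 + 2 (base 5). Lift 6: 280712. −1: 280711.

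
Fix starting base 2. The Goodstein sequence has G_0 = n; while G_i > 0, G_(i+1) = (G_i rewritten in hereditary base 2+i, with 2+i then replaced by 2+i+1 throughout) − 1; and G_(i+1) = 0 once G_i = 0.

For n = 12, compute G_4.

(0) 12|_2 = 2^(2 + 1) + 2^2 ↦ 3^(3 + 1) + 3^3|_3 = 108 ⇒ 107
(1) 107|_3 = 3^(3 + 1) + 2·3^2 + 2·3 + 2 ↦ 4^(4 + 1) + 2·4^2 + 2·4 + 2|_4 = 1066 ⇒ 1065
(2) 1065|_4 = 4^(4 + 1) + 2·4^2 + 2·4 + 1 ↦ 5^(5 + 1) + 2·5^2 + 2·5 + 1|_5 = 15686 ⇒ 15685
(3) 15685|_5 = 5^(5 + 1) + 2·5^2 + 2·5 ↦ 6^(6 + 1) + 2·6^2 + 2·6|_6 = 280020 ⇒ 280019

280019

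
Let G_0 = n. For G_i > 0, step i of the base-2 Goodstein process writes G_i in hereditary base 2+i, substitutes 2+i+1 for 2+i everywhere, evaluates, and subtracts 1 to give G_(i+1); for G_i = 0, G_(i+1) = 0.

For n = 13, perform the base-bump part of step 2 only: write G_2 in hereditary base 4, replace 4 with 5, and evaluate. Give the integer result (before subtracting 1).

16093

i=0: 13 = 2^(2 + 1) + 2^2 + 1 (b=2); 2→3: 3^(3 + 1) + 3^3 + 1 = 109; 109−1 = 108
i=1: 108 = 3^(3 + 1) + 3^3 (b=3); 3→4: 4^(4 + 1) + 4^4 = 1280; 1280−1 = 1279
i=2: 1279 = 4^(4 + 1) + 3·4^3 + 3·4^2 + 3·4 + 3 (b=4); 4→5: 5^(5 + 1) + 3·5^3 + 3·5^2 + 3·5 + 3 = 16093; 16093−1 = 16092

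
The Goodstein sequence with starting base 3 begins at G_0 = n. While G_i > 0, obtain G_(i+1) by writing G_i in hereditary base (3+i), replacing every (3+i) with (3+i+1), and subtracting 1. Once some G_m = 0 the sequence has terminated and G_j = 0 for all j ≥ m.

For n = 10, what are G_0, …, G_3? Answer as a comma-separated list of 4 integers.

10, 16, 24, 27

base 3: 10 = 3^2 + 1; at 4: 4^2 + 1 = 17; next = 16
base 4: 16 = 4^2; at 5: 5^2 = 25; next = 24
base 5: 24 = 4·5 + 4; at 6: 4·6 + 4 = 28; next = 27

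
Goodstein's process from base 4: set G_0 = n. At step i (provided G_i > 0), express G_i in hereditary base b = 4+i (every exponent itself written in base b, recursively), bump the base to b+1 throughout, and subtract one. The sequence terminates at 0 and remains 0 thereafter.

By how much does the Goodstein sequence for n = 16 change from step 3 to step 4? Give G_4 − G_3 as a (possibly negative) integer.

[0] 16 ≡ 4^2 (base 4). Lift 5: 25. −1: 24.
[1] 24 ≡ 4·5 + 4 (base 5). Lift 6: 28. −1: 27.
[2] 27 ≡ 4·6 + 3 (base 6). Lift 7: 31. −1: 30.
[3] 30 ≡ 4·7 + 2 (base 7). Lift 8: 34. −1: 33.

3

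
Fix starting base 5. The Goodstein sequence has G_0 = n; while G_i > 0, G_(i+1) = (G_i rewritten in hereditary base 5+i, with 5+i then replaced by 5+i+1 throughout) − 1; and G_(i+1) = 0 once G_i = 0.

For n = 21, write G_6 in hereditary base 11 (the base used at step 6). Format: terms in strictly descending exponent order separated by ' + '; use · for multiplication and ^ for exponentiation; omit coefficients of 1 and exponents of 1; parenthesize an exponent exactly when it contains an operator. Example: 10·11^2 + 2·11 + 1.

step 0: 21 = 4·5 + 1; sub 6 for 5: 4·6 + 1; = 25; G_1 = 25−1 = 24
step 1: 24 = 4·6; sub 7 for 6: 4·7; = 28; G_2 = 28−1 = 27
step 2: 27 = 3·7 + 6; sub 8 for 7: 3·8 + 6; = 30; G_3 = 30−1 = 29
step 3: 29 = 3·8 + 5; sub 9 for 8: 3·9 + 5; = 32; G_4 = 32−1 = 31
step 4: 31 = 3·9 + 4; sub 10 for 9: 3·10 + 4; = 34; G_5 = 34−1 = 33
step 5: 33 = 3·10 + 3; sub 11 for 10: 3·11 + 3; = 36; G_6 = 36−1 = 35
step 6: 35 = 3·11 + 2; sub 12 for 11: 3·12 + 2; = 38; G_7 = 38−1 = 37

3·11 + 2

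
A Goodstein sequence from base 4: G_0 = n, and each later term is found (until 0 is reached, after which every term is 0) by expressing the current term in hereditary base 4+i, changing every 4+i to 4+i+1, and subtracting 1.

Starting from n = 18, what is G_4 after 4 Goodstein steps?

53

step 0: 18 = 4^2 + 2; sub 5 for 4: 5^2 + 2; = 27; G_1 = 27−1 = 26
step 1: 26 = 5^2 + 1; sub 6 for 5: 6^2 + 1; = 37; G_2 = 37−1 = 36
step 2: 36 = 6^2; sub 7 for 6: 7^2; = 49; G_3 = 49−1 = 48
step 3: 48 = 6·7 + 6; sub 8 for 7: 6·8 + 6; = 54; G_4 = 54−1 = 53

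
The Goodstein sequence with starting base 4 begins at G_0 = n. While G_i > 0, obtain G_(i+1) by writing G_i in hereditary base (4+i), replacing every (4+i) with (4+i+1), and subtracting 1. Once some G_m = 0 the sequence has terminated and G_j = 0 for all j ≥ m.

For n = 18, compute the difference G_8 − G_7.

5

base 4: 18 = 4^2 + 2; at 5: 5^2 + 2 = 27; next = 26
base 5: 26 = 5^2 + 1; at 6: 6^2 + 1 = 37; next = 36
base 6: 36 = 6^2; at 7: 7^2 = 49; next = 48
base 7: 48 = 6·7 + 6; at 8: 6·8 + 6 = 54; next = 53
base 8: 53 = 6·8 + 5; at 9: 6·9 + 5 = 59; next = 58
base 9: 58 = 6·9 + 4; at 10: 6·10 + 4 = 64; next = 63
base 10: 63 = 6·10 + 3; at 11: 6·11 + 3 = 69; next = 68
base 11: 68 = 6·11 + 2; at 12: 6·12 + 2 = 74; next = 73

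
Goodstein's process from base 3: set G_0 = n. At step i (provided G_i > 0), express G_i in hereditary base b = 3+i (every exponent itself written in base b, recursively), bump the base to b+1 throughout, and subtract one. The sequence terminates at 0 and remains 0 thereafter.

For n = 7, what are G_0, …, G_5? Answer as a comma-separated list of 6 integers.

7, 8, 9, 9, 9, 9

7 —HB3→ 2·3 + 1 —bump→ 2·4 + 1 = 9 —(−1)→ 8
8 —HB4→ 2·4 —bump→ 2·5 = 10 —(−1)→ 9
9 —HB5→ 5 + 4 —bump→ 6 + 4 = 10 —(−1)→ 9
9 —HB6→ 6 + 3 —bump→ 7 + 3 = 10 —(−1)→ 9
9 —HB7→ 7 + 2 —bump→ 8 + 2 = 10 —(−1)→ 9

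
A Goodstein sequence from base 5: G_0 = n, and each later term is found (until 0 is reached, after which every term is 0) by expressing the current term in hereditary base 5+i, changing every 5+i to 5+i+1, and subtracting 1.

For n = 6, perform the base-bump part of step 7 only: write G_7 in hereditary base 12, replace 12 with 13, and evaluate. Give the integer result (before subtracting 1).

1

base 5: 6 = 5 + 1; at 6: 6 + 1 = 7; next = 6
base 6: 6 = 6; at 7: 7 = 7; next = 6
base 7: 6 = 6; at 8: 6 = 6; next = 5
base 8: 5 = 5; at 9: 5 = 5; next = 4
base 9: 4 = 4; at 10: 4 = 4; next = 3
base 10: 3 = 3; at 11: 3 = 3; next = 2
base 11: 2 = 2; at 12: 2 = 2; next = 1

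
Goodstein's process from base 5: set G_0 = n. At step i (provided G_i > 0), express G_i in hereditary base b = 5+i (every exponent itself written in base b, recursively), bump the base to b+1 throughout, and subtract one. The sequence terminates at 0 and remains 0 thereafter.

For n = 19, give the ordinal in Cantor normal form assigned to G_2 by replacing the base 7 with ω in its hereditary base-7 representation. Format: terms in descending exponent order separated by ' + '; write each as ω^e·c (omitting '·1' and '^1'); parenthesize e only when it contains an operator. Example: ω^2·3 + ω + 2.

G_0 = 19. HB_5(19) = 3·5 + 4. Bump = 22. G_1 = 21.
G_1 = 21. HB_6(21) = 3·6 + 3. Bump = 24. G_2 = 23.
G_2 = 23. HB_7(23) = 3·7 + 2. Bump = 26. G_3 = 25.

ω·3 + 2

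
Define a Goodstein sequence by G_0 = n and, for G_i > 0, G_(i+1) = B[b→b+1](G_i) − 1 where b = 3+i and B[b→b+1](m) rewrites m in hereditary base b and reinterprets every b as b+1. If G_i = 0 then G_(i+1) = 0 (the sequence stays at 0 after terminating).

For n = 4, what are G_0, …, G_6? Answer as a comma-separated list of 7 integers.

i=0: 4 = 3 + 1 (b=3); 3→4: 4 + 1 = 5; 5−1 = 4
i=1: 4 = 4 (b=4); 4→5: 5 = 5; 5−1 = 4
i=2: 4 = 4 (b=5); 5→6: 4 = 4; 4−1 = 3
i=3: 3 = 3 (b=6); 6→7: 3 = 3; 3−1 = 2
i=4: 2 = 2 (b=7); 7→8: 2 = 2; 2−1 = 1
i=5: 1 = 1 (b=8); 8→9: 1 = 1; 1−1 = 0

4, 4, 4, 3, 2, 1, 0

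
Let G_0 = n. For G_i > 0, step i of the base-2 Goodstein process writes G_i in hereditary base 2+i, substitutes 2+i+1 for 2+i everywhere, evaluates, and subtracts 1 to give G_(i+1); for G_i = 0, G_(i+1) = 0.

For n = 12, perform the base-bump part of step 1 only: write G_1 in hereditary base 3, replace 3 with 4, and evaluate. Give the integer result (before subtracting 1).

1066

step 0: 12 = 2^(2 + 1) + 2^2; sub 3 for 2: 3^(3 + 1) + 3^3; = 108; G_1 = 108−1 = 107
step 1: 107 = 3^(3 + 1) + 2·3^2 + 2·3 + 2; sub 4 for 3: 4^(4 + 1) + 2·4^2 + 2·4 + 2; = 1066; G_2 = 1066−1 = 1065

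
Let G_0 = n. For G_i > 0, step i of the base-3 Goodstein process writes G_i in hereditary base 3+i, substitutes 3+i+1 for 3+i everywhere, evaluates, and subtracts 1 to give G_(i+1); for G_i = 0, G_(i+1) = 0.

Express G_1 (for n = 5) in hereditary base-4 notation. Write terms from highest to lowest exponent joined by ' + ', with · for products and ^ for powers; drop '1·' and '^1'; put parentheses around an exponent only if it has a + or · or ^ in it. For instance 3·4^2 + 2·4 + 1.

base 3: 5 = 3 + 2; at 4: 4 + 2 = 6; next = 5
base 4: 5 = 4 + 1; at 5: 5 + 1 = 6; next = 5

4 + 1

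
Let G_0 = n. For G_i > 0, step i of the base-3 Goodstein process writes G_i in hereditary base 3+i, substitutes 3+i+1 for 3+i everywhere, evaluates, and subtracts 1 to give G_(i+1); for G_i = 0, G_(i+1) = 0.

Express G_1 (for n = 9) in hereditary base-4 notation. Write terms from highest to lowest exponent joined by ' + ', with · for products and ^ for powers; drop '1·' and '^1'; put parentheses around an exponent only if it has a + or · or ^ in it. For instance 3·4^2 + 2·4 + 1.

G_0 = 9. HB_3(9) = 3^2. Bump = 16. G_1 = 15.
G_1 = 15. HB_4(15) = 3·4 + 3. Bump = 18. G_2 = 17.

3·4 + 3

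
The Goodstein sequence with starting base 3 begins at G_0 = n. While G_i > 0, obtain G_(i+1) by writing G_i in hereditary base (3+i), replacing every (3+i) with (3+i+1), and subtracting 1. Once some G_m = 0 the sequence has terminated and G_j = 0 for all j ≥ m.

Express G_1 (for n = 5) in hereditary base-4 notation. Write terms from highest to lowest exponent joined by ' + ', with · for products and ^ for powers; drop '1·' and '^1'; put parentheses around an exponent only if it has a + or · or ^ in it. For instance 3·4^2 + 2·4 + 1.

4 + 1

G_0=5  [base 3] 3 + 2  →[3↦4]→  4 + 2 = 6  −1 ⇒ G_1=5
G_1=5  [base 4] 4 + 1  →[4↦5]→  5 + 1 = 6  −1 ⇒ G_2=5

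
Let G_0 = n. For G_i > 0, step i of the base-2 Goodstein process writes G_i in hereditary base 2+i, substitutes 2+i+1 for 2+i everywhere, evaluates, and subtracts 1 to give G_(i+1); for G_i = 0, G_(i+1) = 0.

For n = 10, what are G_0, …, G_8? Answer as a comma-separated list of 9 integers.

G_0 = 10. HB_2(10) = 2^(2 + 1) + 2. Bump = 84. G_1 = 83.
G_1 = 83. HB_3(83) = 3^(3 + 1) + 2. Bump = 1026. G_2 = 1025.
G_2 = 1025. HB_4(1025) = 4^(4 + 1) + 1. Bump = 15626. G_3 = 15625.
G_3 = 15625. HB_5(15625) = 5^(5 + 1). Bump = 279936. G_4 = 279935.
G_4 = 279935. HB_6(279935) = 5·6^6 + 5·6^5 + 5·6^4 + 5·6^3 + 5·6^2 + 5·6 + 5. Bump = 4215755. G_5 = 4215754.
G_5 = 4215754. HB_7(4215754) = 5·7^7 + 5·7^5 + 5·7^4 + 5·7^3 + 5·7^2 + 5·7 + 4. Bump = 84073324. G_6 = 84073323.
G_6 = 84073323. HB_8(84073323) = 5·8^8 + 5·8^5 + 5·8^4 + 5·8^3 + 5·8^2 + 5·8 + 3. Bump = 1937434593. G_7 = 1937434592.
G_7 = 1937434592. HB_9(1937434592) = 5·9^9 + 5·9^5 + 5·9^4 + 5·9^3 + 5·9^2 + 5·9 + 2. Bump = 50000555552. G_8 = 50000555551.

10, 83, 1025, 15625, 279935, 4215754, 84073323, 1937434592, 50000555551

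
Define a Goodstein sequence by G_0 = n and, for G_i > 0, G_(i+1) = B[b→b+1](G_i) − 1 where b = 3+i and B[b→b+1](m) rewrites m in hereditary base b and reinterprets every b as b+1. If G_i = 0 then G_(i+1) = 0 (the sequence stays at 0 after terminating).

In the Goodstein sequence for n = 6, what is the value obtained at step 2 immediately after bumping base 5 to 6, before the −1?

8

[0] 6 ≡ 2·3 (base 3). Lift 4: 8. −1: 7.
[1] 7 ≡ 4 + 3 (base 4). Lift 5: 8. −1: 7.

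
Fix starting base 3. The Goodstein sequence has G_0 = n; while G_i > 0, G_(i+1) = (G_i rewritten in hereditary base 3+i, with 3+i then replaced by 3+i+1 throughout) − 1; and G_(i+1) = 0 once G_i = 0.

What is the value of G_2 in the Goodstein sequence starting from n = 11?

25

step 0: 11 = 3^2 + 2; sub 4 for 3: 4^2 + 2; = 18; G_1 = 18−1 = 17
step 1: 17 = 4^2 + 1; sub 5 for 4: 5^2 + 1; = 26; G_2 = 26−1 = 25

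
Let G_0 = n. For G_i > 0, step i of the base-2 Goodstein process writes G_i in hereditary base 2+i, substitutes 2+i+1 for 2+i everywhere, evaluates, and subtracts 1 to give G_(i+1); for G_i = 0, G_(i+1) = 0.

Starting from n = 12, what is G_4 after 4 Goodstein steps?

280019

step 0: 12 = 2^(2 + 1) + 2^2; sub 3 for 2: 3^(3 + 1) + 3^3; = 108; G_1 = 108−1 = 107
step 1: 107 = 3^(3 + 1) + 2·3^2 + 2·3 + 2; sub 4 for 3: 4^(4 + 1) + 2·4^2 + 2·4 + 2; = 1066; G_2 = 1066−1 = 1065
step 2: 1065 = 4^(4 + 1) + 2·4^2 + 2·4 + 1; sub 5 for 4: 5^(5 + 1) + 2·5^2 + 2·5 + 1; = 15686; G_3 = 15686−1 = 15685
step 3: 15685 = 5^(5 + 1) + 2·5^2 + 2·5; sub 6 for 5: 6^(6 + 1) + 2·6^2 + 2·6; = 280020; G_4 = 280020−1 = 280019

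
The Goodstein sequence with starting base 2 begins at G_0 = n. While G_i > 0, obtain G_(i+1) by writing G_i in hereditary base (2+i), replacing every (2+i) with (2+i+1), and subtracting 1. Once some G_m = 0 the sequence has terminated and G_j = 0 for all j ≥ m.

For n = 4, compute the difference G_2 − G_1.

15

step 0: 4 = 2^2; sub 3 for 2: 3^3; = 27; G_1 = 27−1 = 26
step 1: 26 = 2·3^2 + 2·3 + 2; sub 4 for 3: 2·4^2 + 2·4 + 2; = 42; G_2 = 42−1 = 41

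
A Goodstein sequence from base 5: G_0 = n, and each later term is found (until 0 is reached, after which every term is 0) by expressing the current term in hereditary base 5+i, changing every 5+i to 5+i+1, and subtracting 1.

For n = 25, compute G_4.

47

base 5: 25 = 5^2; at 6: 6^2 = 36; next = 35
base 6: 35 = 5·6 + 5; at 7: 5·7 + 5 = 40; next = 39
base 7: 39 = 5·7 + 4; at 8: 5·8 + 4 = 44; next = 43
base 8: 43 = 5·8 + 3; at 9: 5·9 + 3 = 48; next = 47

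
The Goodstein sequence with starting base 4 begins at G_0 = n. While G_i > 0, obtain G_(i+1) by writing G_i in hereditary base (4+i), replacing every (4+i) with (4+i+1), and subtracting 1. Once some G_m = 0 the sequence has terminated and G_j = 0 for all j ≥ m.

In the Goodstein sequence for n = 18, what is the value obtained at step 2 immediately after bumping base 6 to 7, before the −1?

49

(0) 18|_4 = 4^2 + 2 ↦ 5^2 + 2|_5 = 27 ⇒ 26
(1) 26|_5 = 5^2 + 1 ↦ 6^2 + 1|_6 = 37 ⇒ 36
(2) 36|_6 = 6^2 ↦ 7^2|_7 = 49 ⇒ 48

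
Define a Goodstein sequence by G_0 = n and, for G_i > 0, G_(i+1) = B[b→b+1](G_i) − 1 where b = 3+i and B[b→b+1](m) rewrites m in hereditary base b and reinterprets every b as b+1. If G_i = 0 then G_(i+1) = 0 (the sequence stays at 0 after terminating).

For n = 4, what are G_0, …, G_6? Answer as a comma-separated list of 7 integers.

i=0: 4 = 3 + 1 (b=3); 3→4: 4 + 1 = 5; 5−1 = 4
i=1: 4 = 4 (b=4); 4→5: 5 = 5; 5−1 = 4
i=2: 4 = 4 (b=5); 5→6: 4 = 4; 4−1 = 3
i=3: 3 = 3 (b=6); 6→7: 3 = 3; 3−1 = 2
i=4: 2 = 2 (b=7); 7→8: 2 = 2; 2−1 = 1
i=5: 1 = 1 (b=8); 8→9: 1 = 1; 1−1 = 0

4, 4, 4, 3, 2, 1, 0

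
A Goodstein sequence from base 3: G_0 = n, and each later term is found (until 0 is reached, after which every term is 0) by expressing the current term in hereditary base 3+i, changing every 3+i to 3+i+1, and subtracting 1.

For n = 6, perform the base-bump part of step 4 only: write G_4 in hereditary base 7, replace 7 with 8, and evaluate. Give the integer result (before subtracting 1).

step 0: 6 = 2·3; sub 4 for 3: 2·4; = 8; G_1 = 8−1 = 7
step 1: 7 = 4 + 3; sub 5 for 4: 5 + 3; = 8; G_2 = 8−1 = 7
step 2: 7 = 5 + 2; sub 6 for 5: 6 + 2; = 8; G_3 = 8−1 = 7
step 3: 7 = 6 + 1; sub 7 for 6: 7 + 1; = 8; G_4 = 8−1 = 7
step 4: 7 = 7; sub 8 for 7: 8; = 8; G_5 = 8−1 = 7

8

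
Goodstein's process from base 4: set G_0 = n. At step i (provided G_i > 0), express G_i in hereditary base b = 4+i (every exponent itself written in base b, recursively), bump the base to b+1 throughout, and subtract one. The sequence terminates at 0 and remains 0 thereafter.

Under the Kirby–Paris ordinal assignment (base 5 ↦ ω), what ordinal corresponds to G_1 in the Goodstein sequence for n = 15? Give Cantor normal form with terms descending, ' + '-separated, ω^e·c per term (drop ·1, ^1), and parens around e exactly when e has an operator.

ω·3 + 2

G_0 = 15. HB_4(15) = 3·4 + 3. Bump = 18. G_1 = 17.
G_1 = 17. HB_5(17) = 3·5 + 2. Bump = 20. G_2 = 19.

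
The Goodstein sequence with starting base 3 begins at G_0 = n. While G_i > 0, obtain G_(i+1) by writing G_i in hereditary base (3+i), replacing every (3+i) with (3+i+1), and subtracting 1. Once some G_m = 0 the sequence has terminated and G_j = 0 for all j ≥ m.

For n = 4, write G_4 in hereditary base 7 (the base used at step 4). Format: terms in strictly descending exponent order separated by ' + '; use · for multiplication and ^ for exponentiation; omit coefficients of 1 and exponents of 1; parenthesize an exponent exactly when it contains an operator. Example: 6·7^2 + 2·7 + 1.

2

G_0=4  [base 3] 3 + 1  →[3↦4]→  4 + 1 = 5  −1 ⇒ G_1=4
G_1=4  [base 4] 4  →[4↦5]→  5 = 5  −1 ⇒ G_2=4
G_2=4  [base 5] 4  →[5↦6]→  4 = 4  −1 ⇒ G_3=3
G_3=3  [base 6] 3  →[6↦7]→  3 = 3  −1 ⇒ G_4=2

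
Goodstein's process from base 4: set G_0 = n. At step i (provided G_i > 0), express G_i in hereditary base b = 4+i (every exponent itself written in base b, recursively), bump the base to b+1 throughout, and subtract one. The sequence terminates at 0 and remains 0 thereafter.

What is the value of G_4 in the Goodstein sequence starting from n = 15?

(0) 15|_4 = 3·4 + 3 ↦ 3·5 + 3|_5 = 18 ⇒ 17
(1) 17|_5 = 3·5 + 2 ↦ 3·6 + 2|_6 = 20 ⇒ 19
(2) 19|_6 = 3·6 + 1 ↦ 3·7 + 1|_7 = 22 ⇒ 21
(3) 21|_7 = 3·7 ↦ 3·8|_8 = 24 ⇒ 23
(4) 23|_8 = 2·8 + 7 ↦ 2·9 + 7|_9 = 25 ⇒ 24

23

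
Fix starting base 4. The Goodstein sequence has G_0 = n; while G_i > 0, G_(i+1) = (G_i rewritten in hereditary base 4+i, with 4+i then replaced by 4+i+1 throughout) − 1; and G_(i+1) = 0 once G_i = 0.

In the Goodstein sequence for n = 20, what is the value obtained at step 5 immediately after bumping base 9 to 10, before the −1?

base 4: 20 = 4^2 + 4; at 5: 5^2 + 5 = 30; next = 29
base 5: 29 = 5^2 + 4; at 6: 6^2 + 4 = 40; next = 39
base 6: 39 = 6^2 + 3; at 7: 7^2 + 3 = 52; next = 51
base 7: 51 = 7^2 + 2; at 8: 8^2 + 2 = 66; next = 65
base 8: 65 = 8^2 + 1; at 9: 9^2 + 1 = 82; next = 81
base 9: 81 = 9^2; at 10: 10^2 = 100; next = 99

100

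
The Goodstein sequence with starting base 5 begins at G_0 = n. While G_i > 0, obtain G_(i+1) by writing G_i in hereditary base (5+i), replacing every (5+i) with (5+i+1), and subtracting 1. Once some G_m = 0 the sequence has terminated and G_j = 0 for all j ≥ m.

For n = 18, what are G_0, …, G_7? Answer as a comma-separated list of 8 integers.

step 0: 18 = 3·5 + 3; sub 6 for 5: 3·6 + 3; = 21; G_1 = 21−1 = 20
step 1: 20 = 3·6 + 2; sub 7 for 6: 3·7 + 2; = 23; G_2 = 23−1 = 22
step 2: 22 = 3·7 + 1; sub 8 for 7: 3·8 + 1; = 25; G_3 = 25−1 = 24
step 3: 24 = 3·8; sub 9 for 8: 3·9; = 27; G_4 = 27−1 = 26
step 4: 26 = 2·9 + 8; sub 10 for 9: 2·10 + 8; = 28; G_5 = 28−1 = 27
step 5: 27 = 2·10 + 7; sub 11 for 10: 2·11 + 7; = 29; G_6 = 29−1 = 28
step 6: 28 = 2·11 + 6; sub 12 for 11: 2·12 + 6; = 30; G_7 = 30−1 = 29

18, 20, 22, 24, 26, 27, 28, 29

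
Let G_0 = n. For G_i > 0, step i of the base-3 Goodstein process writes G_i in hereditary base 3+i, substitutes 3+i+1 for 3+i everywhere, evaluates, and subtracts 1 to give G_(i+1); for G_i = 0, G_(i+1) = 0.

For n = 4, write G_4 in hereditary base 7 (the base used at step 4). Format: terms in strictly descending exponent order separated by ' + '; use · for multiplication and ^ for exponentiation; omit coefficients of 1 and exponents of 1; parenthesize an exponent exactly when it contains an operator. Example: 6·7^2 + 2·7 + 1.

2

G_0 = 4. HB_3(4) = 3 + 1. Bump = 5. G_1 = 4.
G_1 = 4. HB_4(4) = 4. Bump = 5. G_2 = 4.
G_2 = 4. HB_5(4) = 4. Bump = 4. G_3 = 3.
G_3 = 3. HB_6(3) = 3. Bump = 3. G_4 = 2.
G_4 = 2. HB_7(2) = 2. Bump = 2. G_5 = 1.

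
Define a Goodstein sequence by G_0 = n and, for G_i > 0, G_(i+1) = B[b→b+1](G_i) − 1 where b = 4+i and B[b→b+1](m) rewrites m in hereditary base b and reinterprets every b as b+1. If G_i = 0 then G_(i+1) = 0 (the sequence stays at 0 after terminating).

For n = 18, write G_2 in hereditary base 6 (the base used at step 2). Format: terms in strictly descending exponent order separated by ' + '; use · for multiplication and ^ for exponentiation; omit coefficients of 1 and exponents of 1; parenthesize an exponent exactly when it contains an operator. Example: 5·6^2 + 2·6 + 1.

G_0 = 18. HB_4(18) = 4^2 + 2. Bump = 27. G_1 = 26.
G_1 = 26. HB_5(26) = 5^2 + 1. Bump = 37. G_2 = 36.
G_2 = 36. HB_6(36) = 6^2. Bump = 49. G_3 = 48.

6^2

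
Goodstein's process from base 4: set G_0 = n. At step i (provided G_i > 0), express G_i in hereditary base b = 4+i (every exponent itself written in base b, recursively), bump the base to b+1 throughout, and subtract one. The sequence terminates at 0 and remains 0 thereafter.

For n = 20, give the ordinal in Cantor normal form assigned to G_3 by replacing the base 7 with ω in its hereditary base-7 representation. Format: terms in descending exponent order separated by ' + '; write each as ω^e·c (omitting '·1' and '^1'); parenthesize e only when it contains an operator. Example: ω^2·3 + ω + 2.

(0) 20|_4 = 4^2 + 4 ↦ 5^2 + 5|_5 = 30 ⇒ 29
(1) 29|_5 = 5^2 + 4 ↦ 6^2 + 4|_6 = 40 ⇒ 39
(2) 39|_6 = 6^2 + 3 ↦ 7^2 + 3|_7 = 52 ⇒ 51
(3) 51|_7 = 7^2 + 2 ↦ 8^2 + 2|_8 = 66 ⇒ 65

ω^2 + 2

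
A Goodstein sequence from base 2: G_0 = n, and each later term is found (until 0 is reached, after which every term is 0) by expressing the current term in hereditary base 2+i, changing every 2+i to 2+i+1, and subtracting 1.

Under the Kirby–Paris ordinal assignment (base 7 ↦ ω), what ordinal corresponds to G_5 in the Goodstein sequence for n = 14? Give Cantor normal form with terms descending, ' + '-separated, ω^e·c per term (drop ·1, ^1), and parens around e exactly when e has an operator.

ω^(ω + 1) + ω^5·5 + ω^4·5 + ω^3·5 + ω^2·5 + ω·5 + 4

14 —HB2→ 2^(2 + 1) + 2^2 + 2 —bump→ 3^(3 + 1) + 3^3 + 3 = 111 —(−1)→ 110
110 —HB3→ 3^(3 + 1) + 3^3 + 2 —bump→ 4^(4 + 1) + 4^4 + 2 = 1282 —(−1)→ 1281
1281 —HB4→ 4^(4 + 1) + 4^4 + 1 —bump→ 5^(5 + 1) + 5^5 + 1 = 18751 —(−1)→ 18750
18750 —HB5→ 5^(5 + 1) + 5^5 —bump→ 6^(6 + 1) + 6^6 = 326592 —(−1)→ 326591
326591 —HB6→ 6^(6 + 1) + 5·6^5 + 5·6^4 + 5·6^3 + 5·6^2 + 5·6 + 5 —bump→ 7^(7 + 1) + 5·7^5 + 5·7^4 + 5·7^3 + 5·7^2 + 5·7 + 5 = 5862841 —(−1)→ 5862840
5862840 —HB7→ 7^(7 + 1) + 5·7^5 + 5·7^4 + 5·7^3 + 5·7^2 + 5·7 + 4 —bump→ 8^(8 + 1) + 5·8^5 + 5·8^4 + 5·8^3 + 5·8^2 + 5·8 + 4 = 134404972 —(−1)→ 134404971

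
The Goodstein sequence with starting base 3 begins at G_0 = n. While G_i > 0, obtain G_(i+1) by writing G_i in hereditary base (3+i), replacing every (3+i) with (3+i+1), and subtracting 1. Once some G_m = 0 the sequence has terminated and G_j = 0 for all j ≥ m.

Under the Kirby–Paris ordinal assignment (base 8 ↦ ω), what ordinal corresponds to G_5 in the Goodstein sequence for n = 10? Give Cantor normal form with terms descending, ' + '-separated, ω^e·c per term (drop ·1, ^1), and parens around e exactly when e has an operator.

base 3: 10 = 3^2 + 1; at 4: 4^2 + 1 = 17; next = 16
base 4: 16 = 4^2; at 5: 5^2 = 25; next = 24
base 5: 24 = 4·5 + 4; at 6: 4·6 + 4 = 28; next = 27
base 6: 27 = 4·6 + 3; at 7: 4·7 + 3 = 31; next = 30
base 7: 30 = 4·7 + 2; at 8: 4·8 + 2 = 34; next = 33
base 8: 33 = 4·8 + 1; at 9: 4·9 + 1 = 37; next = 36

ω·4 + 1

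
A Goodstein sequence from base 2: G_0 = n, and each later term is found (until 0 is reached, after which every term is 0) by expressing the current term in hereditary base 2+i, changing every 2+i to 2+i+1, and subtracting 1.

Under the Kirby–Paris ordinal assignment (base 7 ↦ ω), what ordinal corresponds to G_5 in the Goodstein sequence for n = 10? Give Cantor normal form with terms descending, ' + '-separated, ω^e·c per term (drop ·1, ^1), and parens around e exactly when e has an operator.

ω^ω·5 + ω^5·5 + ω^4·5 + ω^3·5 + ω^2·5 + ω·5 + 4

G_0=10  [base 2] 2^(2 + 1) + 2  →[2↦3]→  3^(3 + 1) + 3 = 84  −1 ⇒ G_1=83
G_1=83  [base 3] 3^(3 + 1) + 2  →[3↦4]→  4^(4 + 1) + 2 = 1026  −1 ⇒ G_2=1025
G_2=1025  [base 4] 4^(4 + 1) + 1  →[4↦5]→  5^(5 + 1) + 1 = 15626  −1 ⇒ G_3=15625
G_3=15625  [base 5] 5^(5 + 1)  →[5↦6]→  6^(6 + 1) = 279936  −1 ⇒ G_4=279935
G_4=279935  [base 6] 5·6^6 + 5·6^5 + 5·6^4 + 5·6^3 + 5·6^2 + 5·6 + 5  →[6↦7]→  5·7^7 + 5·7^5 + 5·7^4 + 5·7^3 + 5·7^2 + 5·7 + 5 = 4215755  −1 ⇒ G_5=4215754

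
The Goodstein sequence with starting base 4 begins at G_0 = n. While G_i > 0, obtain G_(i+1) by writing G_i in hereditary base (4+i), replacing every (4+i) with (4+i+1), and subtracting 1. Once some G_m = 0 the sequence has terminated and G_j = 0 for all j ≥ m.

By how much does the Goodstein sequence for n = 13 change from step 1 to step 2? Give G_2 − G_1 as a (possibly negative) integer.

2

step 0: 13 = 3·4 + 1; sub 5 for 4: 3·5 + 1; = 16; G_1 = 16−1 = 15
step 1: 15 = 3·5; sub 6 for 5: 3·6; = 18; G_2 = 18−1 = 17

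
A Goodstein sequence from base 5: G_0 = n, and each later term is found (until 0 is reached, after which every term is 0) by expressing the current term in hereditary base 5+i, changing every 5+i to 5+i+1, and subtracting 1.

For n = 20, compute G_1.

23

base 5: 20 = 4·5; at 6: 4·6 = 24; next = 23
base 6: 23 = 3·6 + 5; at 7: 3·7 + 5 = 26; next = 25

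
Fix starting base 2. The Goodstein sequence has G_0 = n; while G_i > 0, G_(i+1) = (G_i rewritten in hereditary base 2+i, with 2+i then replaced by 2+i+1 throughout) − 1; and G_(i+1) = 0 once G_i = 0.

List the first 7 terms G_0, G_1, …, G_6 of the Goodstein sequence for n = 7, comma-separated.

7, 30, 259, 3127, 46657, 823543, 16777215

(0) 7|_2 = 2^2 + 2 + 1 ↦ 3^3 + 3 + 1|_3 = 31 ⇒ 30
(1) 30|_3 = 3^3 + 3 ↦ 4^4 + 4|_4 = 260 ⇒ 259
(2) 259|_4 = 4^4 + 3 ↦ 5^5 + 3|_5 = 3128 ⇒ 3127
(3) 3127|_5 = 5^5 + 2 ↦ 6^6 + 2|_6 = 46658 ⇒ 46657
(4) 46657|_6 = 6^6 + 1 ↦ 7^7 + 1|_7 = 823544 ⇒ 823543
(5) 823543|_7 = 7^7 ↦ 8^8|_8 = 16777216 ⇒ 16777215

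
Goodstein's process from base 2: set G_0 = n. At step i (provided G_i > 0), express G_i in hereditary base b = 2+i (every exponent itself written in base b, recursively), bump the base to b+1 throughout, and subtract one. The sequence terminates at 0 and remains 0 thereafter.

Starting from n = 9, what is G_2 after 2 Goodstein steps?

1023

base 2: 9 = 2^(2 + 1) + 1; at 3: 3^(3 + 1) + 1 = 82; next = 81
base 3: 81 = 3^(3 + 1); at 4: 4^(4 + 1) = 1024; next = 1023
base 4: 1023 = 3·4^4 + 3·4^3 + 3·4^2 + 3·4 + 3; at 5: 3·5^5 + 3·5^3 + 3·5^2 + 3·5 + 3 = 9843; next = 9842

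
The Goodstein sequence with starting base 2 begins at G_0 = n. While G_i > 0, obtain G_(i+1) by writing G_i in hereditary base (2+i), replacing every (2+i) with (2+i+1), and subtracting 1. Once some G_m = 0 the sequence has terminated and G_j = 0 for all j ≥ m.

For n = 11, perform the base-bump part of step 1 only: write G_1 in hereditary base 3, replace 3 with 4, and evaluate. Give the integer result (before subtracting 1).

1028

i=0: 11 = 2^(2 + 1) + 2 + 1 (b=2); 2→3: 3^(3 + 1) + 3 + 1 = 85; 85−1 = 84
i=1: 84 = 3^(3 + 1) + 3 (b=3); 3→4: 4^(4 + 1) + 4 = 1028; 1028−1 = 1027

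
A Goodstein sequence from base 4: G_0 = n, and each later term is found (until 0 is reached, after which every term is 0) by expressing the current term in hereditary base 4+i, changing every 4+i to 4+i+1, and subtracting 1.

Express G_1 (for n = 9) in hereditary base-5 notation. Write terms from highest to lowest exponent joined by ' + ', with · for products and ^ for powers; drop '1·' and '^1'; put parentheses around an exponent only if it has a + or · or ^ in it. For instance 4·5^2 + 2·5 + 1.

2·5

(0) 9|_4 = 2·4 + 1 ↦ 2·5 + 1|_5 = 11 ⇒ 10
(1) 10|_5 = 2·5 ↦ 2·6|_6 = 12 ⇒ 11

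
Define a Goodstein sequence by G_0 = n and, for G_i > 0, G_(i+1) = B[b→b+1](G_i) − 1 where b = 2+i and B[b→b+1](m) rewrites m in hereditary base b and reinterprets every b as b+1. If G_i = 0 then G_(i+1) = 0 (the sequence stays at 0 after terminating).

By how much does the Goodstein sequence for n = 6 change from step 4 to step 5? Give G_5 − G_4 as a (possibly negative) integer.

G_0=6  [base 2] 2^2 + 2  →[2↦3]→  3^3 + 3 = 30  −1 ⇒ G_1=29
G_1=29  [base 3] 3^3 + 2  →[3↦4]→  4^4 + 2 = 258  −1 ⇒ G_2=257
G_2=257  [base 4] 4^4 + 1  →[4↦5]→  5^5 + 1 = 3126  −1 ⇒ G_3=3125
G_3=3125  [base 5] 5^5  →[5↦6]→  6^6 = 46656  −1 ⇒ G_4=46655
G_4=46655  [base 6] 5·6^5 + 5·6^4 + 5·6^3 + 5·6^2 + 5·6 + 5  →[6↦7]→  5·7^5 + 5·7^4 + 5·7^3 + 5·7^2 + 5·7 + 5 = 98040  −1 ⇒ G_5=98039

51384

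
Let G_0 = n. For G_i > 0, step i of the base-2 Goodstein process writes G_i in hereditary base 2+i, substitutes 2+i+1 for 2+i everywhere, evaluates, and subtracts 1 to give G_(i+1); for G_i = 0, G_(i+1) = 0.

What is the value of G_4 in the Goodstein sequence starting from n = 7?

i=0: 7 = 2^2 + 2 + 1 (b=2); 2→3: 3^3 + 3 + 1 = 31; 31−1 = 30
i=1: 30 = 3^3 + 3 (b=3); 3→4: 4^4 + 4 = 260; 260−1 = 259
i=2: 259 = 4^4 + 3 (b=4); 4→5: 5^5 + 3 = 3128; 3128−1 = 3127
i=3: 3127 = 5^5 + 2 (b=5); 5→6: 6^6 + 2 = 46658; 46658−1 = 46657
i=4: 46657 = 6^6 + 1 (b=6); 6→7: 7^7 + 1 = 823544; 823544−1 = 823543

46657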